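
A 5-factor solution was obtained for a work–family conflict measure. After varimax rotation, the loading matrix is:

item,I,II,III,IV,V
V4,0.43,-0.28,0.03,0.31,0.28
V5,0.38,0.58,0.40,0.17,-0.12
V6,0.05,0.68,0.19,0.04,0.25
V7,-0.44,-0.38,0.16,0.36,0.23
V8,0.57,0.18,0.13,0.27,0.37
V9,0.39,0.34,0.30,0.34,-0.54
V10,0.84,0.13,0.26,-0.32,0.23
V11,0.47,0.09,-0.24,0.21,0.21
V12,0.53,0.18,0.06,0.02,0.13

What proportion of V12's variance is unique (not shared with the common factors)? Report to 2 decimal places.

0.67

h² = 0.53² + 0.18² + 0.06² + 0.02² + 0.13² = 0.2809 + 0.0324 + 0.0036 + 0.0004 + 0.0169 = 0.3342
Uniqueness u² = 1 − h² = 1 − 0.3342 = 0.6658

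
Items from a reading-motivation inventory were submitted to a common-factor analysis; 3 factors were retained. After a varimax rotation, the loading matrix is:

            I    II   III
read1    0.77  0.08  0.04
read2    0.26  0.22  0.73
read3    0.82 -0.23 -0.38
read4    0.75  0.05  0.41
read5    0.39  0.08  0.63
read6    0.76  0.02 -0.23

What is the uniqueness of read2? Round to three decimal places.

0.351

h² = 0.26² + 0.22² + 0.73² = 0.0676 + 0.0484 + 0.5329 = 0.6489
Uniqueness u² = 1 − h² = 1 − 0.6489 = 0.3511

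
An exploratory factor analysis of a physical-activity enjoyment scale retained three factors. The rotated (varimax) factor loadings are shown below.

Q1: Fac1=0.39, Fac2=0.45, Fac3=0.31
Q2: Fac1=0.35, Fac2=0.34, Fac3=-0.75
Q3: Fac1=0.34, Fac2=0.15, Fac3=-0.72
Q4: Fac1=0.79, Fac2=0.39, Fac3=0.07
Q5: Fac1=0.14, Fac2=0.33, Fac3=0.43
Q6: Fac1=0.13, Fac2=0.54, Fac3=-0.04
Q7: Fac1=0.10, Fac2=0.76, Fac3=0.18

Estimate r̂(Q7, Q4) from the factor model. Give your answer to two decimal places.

0.39

r̂ = Σ λ_i·λ_j across factors = (0.10)(0.79) + (0.76)(0.39) + (0.18)(0.07)
  = +0.0790 +0.2964 +0.0126 = 0.3880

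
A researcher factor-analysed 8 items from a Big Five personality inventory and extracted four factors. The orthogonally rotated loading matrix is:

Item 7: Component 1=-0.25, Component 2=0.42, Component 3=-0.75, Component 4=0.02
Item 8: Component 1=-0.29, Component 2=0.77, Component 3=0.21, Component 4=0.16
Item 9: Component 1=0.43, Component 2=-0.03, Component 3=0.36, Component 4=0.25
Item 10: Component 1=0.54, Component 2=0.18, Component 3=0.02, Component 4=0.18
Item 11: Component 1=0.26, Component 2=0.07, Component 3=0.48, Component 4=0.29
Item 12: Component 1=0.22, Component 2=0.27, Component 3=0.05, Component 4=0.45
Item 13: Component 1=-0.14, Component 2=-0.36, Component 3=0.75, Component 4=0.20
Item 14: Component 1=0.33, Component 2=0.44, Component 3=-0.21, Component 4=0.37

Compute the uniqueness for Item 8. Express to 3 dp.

0.253

h² = (-0.29)² + 0.77² + 0.21² + 0.16² = 0.0841 + 0.5929 + 0.0441 + 0.0256 = 0.7467
Uniqueness u² = 1 − h² = 1 − 0.7467 = 0.2533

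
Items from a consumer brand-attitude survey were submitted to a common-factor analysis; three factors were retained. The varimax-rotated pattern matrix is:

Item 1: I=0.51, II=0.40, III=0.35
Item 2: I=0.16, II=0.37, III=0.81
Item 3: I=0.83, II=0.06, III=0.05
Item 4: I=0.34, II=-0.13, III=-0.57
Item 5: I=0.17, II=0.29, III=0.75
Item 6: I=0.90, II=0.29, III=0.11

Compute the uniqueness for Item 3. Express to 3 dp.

0.305

h² = 0.83² + 0.06² + 0.05² = 0.6889 + 0.0036 + 0.0025 = 0.6950
Uniqueness u² = 1 − h² = 1 − 0.6950 = 0.3050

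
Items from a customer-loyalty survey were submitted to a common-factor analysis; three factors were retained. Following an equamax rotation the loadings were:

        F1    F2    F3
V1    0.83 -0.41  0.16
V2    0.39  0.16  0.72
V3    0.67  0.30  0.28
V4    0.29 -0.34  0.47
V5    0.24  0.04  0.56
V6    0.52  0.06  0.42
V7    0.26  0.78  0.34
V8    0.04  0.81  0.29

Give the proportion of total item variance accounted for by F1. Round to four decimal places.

0.2214

SS loadings for F1 = 0.83² + 0.39² + 0.67² + 0.29² + 0.24² + 0.52² + 0.26² + 0.04² = 1.7712
Proportion of variance = 1.7712 / 8 = 0.2214.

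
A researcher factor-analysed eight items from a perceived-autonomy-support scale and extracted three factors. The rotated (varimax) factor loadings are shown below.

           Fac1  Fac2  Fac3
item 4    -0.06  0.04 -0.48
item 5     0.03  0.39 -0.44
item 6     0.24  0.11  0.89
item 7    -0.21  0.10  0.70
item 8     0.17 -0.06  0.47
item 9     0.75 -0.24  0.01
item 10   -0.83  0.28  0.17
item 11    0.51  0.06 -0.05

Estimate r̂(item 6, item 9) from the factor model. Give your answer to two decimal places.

r̂ = Σ λ_i·λ_j across factors = (0.24)(0.75) + (0.11)(-0.24) + (0.89)(0.01)
  = +0.1800 -0.0264 +0.0089 = 0.1625

0.16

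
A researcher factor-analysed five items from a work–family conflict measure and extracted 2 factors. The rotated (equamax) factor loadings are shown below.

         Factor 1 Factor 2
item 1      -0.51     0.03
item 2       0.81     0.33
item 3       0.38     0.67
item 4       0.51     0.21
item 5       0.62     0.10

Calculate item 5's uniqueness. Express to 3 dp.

h² = 0.62² + 0.10² = 0.3844 + 0.0100 = 0.3944
Uniqueness u² = 1 − h² = 1 − 0.3944 = 0.6056

0.606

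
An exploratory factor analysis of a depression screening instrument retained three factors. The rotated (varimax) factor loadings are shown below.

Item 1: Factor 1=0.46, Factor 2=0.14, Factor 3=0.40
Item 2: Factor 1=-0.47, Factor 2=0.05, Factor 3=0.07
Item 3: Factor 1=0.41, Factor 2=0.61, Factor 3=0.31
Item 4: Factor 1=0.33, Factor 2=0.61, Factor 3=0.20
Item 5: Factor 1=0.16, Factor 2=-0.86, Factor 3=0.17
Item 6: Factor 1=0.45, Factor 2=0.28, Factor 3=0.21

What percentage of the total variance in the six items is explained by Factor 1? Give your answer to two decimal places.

15.63%

SS loadings for Factor 1 = 0.46² + (-0.47)² + 0.41² + 0.33² + 0.16² + 0.45² = 0.9376
With 6 standardized items, total variance = 6. Proportion = 0.9376/6 = 0.1563 → 15.63%.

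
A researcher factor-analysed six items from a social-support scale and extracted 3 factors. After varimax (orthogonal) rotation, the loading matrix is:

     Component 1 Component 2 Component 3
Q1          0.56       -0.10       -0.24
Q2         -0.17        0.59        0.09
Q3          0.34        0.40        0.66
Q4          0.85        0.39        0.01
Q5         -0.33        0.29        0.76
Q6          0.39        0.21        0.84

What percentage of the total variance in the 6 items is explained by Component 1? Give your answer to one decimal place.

24.0%

SS loadings for Component 1 = 0.56² + (-0.17)² + 0.34² + 0.85² + (-0.33)² + 0.39² = 1.4416
With 6 standardized items, total variance = 6. Proportion = 1.4416/6 = 0.2403 → 24.03%.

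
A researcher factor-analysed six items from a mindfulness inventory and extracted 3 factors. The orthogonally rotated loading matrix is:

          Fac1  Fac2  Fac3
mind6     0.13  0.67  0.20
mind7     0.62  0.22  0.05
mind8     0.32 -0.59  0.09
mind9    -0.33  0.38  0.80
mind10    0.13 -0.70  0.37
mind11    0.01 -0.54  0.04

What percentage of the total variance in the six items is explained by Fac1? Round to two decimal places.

10.49%

SS loadings for Fac1 = 0.13² + 0.62² + 0.32² + (-0.33)² + 0.13² + 0.01² = 0.6296
With 6 standardized items, total variance = 6. Proportion = 0.6296/6 = 0.1049 → 10.49%.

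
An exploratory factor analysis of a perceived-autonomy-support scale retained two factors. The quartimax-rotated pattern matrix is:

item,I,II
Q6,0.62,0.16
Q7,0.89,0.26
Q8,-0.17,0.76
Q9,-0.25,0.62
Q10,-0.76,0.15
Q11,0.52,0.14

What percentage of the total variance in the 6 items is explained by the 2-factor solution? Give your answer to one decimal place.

Communalities: 0.4100, 0.8597, 0.6065, 0.4469, 0.6001, 0.2900; Σh² = 3.2132.
Total variance with 6 standardized items is 6, so the solution explains 3.2132/6 = 0.5355 = 53.55%.

53.6%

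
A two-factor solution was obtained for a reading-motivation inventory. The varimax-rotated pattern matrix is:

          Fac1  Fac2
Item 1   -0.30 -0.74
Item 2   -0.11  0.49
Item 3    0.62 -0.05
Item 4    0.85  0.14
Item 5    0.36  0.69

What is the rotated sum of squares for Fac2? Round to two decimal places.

SS loadings for Fac2 = (-0.74)² + 0.49² + (-0.05)² + 0.14² + 0.69² = 0.5476 + 0.2401 + 0.0025 + 0.0196 + 0.4761 = 1.2859

1.29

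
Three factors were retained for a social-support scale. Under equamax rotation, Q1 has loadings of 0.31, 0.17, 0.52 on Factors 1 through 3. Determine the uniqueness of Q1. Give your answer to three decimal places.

h² = 0.31² + 0.17² + 0.52² = 0.0961 + 0.0289 + 0.2704 = 0.3954
Uniqueness u² = 1 − h² = 1 − 0.3954 = 0.6046

0.605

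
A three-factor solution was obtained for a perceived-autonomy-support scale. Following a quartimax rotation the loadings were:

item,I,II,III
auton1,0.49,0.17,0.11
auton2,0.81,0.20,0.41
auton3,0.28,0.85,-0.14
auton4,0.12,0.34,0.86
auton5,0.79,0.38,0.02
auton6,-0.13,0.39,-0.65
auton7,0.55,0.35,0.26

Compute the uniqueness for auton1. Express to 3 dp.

0.719

h² = 0.49² + 0.17² + 0.11² = 0.2401 + 0.0289 + 0.0121 = 0.2811
Uniqueness u² = 1 − h² = 1 − 0.2811 = 0.7189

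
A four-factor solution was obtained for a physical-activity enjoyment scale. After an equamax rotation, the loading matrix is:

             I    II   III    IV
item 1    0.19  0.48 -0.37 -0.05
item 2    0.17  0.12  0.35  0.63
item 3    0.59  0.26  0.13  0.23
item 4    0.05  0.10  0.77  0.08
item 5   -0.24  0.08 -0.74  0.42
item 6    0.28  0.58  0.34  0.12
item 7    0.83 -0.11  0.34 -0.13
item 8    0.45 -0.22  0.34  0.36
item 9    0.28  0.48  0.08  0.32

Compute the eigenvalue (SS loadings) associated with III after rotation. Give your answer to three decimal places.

1.770

SS loadings for III = (-0.37)² + 0.35² + 0.13² + 0.77² + (-0.74)² + 0.34² + 0.34² + 0.34² + 0.08² = 0.1369 + 0.1225 + 0.0169 + 0.5929 + 0.5476 + 0.1156 + 0.1156 + 0.1156 + 0.0064 = 1.7700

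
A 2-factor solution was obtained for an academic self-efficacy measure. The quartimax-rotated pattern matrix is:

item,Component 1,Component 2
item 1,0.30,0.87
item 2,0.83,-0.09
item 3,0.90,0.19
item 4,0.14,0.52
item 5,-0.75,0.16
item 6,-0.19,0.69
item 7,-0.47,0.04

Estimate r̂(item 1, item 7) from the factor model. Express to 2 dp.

r̂ = Σ λ_i·λ_j across factors = (0.30)(-0.47) + (0.87)(0.04)
  = -0.1410 +0.0348 = -0.1062

-0.11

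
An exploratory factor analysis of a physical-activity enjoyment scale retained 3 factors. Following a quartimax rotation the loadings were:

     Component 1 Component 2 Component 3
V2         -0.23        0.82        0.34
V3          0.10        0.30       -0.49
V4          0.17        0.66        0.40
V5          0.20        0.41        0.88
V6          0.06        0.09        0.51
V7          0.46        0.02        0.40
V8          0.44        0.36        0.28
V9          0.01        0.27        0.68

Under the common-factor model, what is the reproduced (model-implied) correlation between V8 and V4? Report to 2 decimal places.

r̂ = Σ λ_i·λ_j across factors = (0.44)(0.17) + (0.36)(0.66) + (0.28)(0.40)
  = +0.0748 +0.2376 +0.1120 = 0.4244

0.42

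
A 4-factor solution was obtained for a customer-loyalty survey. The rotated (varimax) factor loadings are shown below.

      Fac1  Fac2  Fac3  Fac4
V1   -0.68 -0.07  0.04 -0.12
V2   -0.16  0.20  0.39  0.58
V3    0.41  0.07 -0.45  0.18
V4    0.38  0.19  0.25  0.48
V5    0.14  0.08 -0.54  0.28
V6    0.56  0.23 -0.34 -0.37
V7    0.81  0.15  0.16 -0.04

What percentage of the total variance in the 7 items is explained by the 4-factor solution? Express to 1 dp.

52.0%

SS loadings by factor: 1.7898, 0.1677, 0.8515, 0.8305; total = 3.6395.
Total variance with 7 standardized items is 7, so the solution explains 3.6395/7 = 0.5199 = 51.99%.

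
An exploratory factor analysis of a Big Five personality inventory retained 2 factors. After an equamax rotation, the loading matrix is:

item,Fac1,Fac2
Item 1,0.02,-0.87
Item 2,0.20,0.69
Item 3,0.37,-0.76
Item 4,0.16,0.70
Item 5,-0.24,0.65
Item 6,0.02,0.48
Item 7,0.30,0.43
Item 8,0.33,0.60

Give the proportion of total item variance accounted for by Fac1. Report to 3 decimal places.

SS loadings for Fac1 = 0.02² + 0.20² + 0.37² + 0.16² + (-0.24)² + 0.02² + 0.30² + 0.33² = 0.4598
Proportion of variance = 0.4598 / 8 = 0.0575.

0.057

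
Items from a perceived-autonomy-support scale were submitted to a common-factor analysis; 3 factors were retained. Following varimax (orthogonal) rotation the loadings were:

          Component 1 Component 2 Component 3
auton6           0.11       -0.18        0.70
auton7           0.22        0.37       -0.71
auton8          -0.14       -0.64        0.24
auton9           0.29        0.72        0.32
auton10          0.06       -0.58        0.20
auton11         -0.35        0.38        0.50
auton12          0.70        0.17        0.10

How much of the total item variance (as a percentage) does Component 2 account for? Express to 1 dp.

SS loadings for Component 2 = (-0.18)² + 0.37² + (-0.64)² + 0.72² + (-0.58)² + 0.38² + 0.17² = 1.6070
With 7 standardized items, total variance = 7. Proportion = 1.6070/7 = 0.2296 → 22.96%.

23.0%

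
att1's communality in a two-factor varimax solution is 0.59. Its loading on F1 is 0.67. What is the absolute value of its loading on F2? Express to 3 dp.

Under orthogonal rotation h² = Σλ², so λ_F2² = h² − (0.4489) = 0.59 − 0.4489 = 0.1411.
|λ| = √0.1411 = 0.3756.

0.376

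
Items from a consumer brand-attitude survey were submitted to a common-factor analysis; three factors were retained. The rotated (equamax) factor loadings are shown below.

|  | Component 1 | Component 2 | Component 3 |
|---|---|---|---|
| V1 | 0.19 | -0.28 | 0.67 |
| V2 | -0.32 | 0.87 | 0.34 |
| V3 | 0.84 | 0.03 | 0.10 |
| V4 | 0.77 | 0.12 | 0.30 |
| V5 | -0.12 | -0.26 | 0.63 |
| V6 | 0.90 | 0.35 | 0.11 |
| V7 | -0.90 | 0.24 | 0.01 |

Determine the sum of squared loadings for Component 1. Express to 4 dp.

3.0714

SS loadings for Component 1 = 0.19² + (-0.32)² + 0.84² + 0.77² + (-0.12)² + 0.90² + (-0.90)² = 0.0361 + 0.1024 + 0.7056 + 0.5929 + 0.0144 + 0.8100 + 0.8100 = 3.0714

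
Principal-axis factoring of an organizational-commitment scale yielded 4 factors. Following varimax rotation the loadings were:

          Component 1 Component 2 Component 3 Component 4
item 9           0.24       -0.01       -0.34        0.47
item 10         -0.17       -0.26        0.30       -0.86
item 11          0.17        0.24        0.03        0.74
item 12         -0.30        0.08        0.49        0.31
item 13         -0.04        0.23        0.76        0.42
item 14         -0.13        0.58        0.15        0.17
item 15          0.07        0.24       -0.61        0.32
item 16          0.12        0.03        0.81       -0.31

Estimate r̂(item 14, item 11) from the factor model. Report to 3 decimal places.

r̂ = Σ λ_i·λ_j across factors = (-0.13)(0.17) + (0.58)(0.24) + (0.15)(0.03) + (0.17)(0.74)
  = -0.0221 +0.1392 +0.0045 +0.1258 = 0.2474

0.247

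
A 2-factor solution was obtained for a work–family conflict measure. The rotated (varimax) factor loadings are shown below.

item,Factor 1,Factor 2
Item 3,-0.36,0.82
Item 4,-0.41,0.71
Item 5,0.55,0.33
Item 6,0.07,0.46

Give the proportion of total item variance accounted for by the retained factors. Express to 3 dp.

0.526

SS loadings by factor: 0.6051, 1.4970; total = 2.1021.
Total variance with 4 standardized items is 4, so the solution explains 2.1021/4 = 0.5255.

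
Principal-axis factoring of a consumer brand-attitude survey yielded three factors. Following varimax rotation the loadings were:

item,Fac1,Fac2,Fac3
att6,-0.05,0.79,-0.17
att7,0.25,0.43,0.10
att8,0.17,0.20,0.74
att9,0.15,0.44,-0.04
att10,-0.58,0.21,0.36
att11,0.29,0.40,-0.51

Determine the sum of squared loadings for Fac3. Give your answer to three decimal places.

0.978

SS loadings for Fac3 = (-0.17)² + 0.10² + 0.74² + (-0.04)² + 0.36² + (-0.51)² = 0.0289 + 0.0100 + 0.5476 + 0.0016 + 0.1296 + 0.2601 = 0.9778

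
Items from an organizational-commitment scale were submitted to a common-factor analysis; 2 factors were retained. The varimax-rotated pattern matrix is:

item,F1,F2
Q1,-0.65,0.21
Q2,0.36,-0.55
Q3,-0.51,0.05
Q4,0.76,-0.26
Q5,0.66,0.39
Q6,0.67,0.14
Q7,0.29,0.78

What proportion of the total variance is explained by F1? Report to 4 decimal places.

SS loadings for F1 = (-0.65)² + 0.36² + (-0.51)² + 0.76² + 0.66² + 0.67² + 0.29² = 2.3584
Proportion of variance = 2.3584 / 7 = 0.3369.

0.3369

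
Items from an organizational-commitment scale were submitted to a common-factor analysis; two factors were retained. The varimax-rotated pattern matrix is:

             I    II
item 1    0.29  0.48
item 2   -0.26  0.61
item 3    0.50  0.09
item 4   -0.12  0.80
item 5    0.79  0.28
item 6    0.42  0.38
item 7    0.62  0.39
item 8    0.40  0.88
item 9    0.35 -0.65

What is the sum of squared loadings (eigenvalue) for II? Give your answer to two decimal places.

2.82

SS loadings for II = 0.48² + 0.61² + 0.09² + 0.80² + 0.28² + 0.38² + 0.39² + 0.88² + (-0.65)² = 0.2304 + 0.3721 + 0.0081 + 0.6400 + 0.0784 + 0.1444 + 0.1521 + 0.7744 + 0.4225 = 2.8224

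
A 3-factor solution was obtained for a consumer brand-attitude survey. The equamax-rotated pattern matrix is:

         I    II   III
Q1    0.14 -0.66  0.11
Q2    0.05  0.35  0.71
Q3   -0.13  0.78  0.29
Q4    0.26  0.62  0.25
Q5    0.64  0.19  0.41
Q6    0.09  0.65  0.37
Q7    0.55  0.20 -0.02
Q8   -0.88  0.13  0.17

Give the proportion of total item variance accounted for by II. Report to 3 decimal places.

SS loadings for II = (-0.66)² + 0.35² + 0.78² + 0.62² + 0.19² + 0.65² + 0.20² + 0.13² = 2.0664
Proportion of variance = 2.0664 / 8 = 0.2583.

0.258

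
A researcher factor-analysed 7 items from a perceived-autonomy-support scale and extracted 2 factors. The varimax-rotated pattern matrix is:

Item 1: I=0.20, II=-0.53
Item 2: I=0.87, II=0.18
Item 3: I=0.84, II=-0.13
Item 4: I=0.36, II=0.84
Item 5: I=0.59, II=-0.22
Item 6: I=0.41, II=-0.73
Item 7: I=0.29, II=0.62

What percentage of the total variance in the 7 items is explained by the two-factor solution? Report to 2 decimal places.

Communalities: 0.3209, 0.7893, 0.7225, 0.8352, 0.3965, 0.7010, 0.4685; Σh² = 4.2339.
Total variance with 7 standardized items is 7, so the solution explains 4.2339/7 = 0.6048 = 60.48%.

60.48%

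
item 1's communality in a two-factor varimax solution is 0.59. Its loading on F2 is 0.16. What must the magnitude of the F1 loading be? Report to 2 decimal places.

0.75

Under orthogonal rotation h² = Σλ², so λ_F1² = h² − (0.0256) = 0.59 − 0.0256 = 0.5644.
|λ| = √0.5644 = 0.7513.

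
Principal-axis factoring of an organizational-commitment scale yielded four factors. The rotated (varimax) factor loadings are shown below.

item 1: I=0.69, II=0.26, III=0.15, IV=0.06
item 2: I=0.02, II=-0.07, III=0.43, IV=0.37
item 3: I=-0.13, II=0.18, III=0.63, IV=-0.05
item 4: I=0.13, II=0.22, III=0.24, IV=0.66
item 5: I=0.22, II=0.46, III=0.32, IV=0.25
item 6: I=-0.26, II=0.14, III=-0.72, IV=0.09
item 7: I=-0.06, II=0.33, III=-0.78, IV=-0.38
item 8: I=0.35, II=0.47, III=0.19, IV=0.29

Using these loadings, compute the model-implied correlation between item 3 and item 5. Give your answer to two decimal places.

r̂ = Σ λ_i·λ_j across factors = (-0.13)(0.22) + (0.18)(0.46) + (0.63)(0.32) + (-0.05)(0.25)
  = -0.0286 +0.0828 +0.2016 -0.0125 = 0.2433

0.24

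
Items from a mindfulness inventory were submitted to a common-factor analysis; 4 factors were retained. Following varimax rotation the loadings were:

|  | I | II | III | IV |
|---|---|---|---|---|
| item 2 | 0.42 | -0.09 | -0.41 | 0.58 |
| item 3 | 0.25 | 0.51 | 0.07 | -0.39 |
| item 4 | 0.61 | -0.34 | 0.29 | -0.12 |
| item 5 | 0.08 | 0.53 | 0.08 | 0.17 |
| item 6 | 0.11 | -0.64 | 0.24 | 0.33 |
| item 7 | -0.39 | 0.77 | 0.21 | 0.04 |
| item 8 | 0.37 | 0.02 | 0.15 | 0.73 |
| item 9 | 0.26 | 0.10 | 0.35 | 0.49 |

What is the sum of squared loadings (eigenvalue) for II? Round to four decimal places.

1.6776

SS loadings for II = (-0.09)² + 0.51² + (-0.34)² + 0.53² + (-0.64)² + 0.77² + 0.02² + 0.10² = 0.0081 + 0.2601 + 0.1156 + 0.2809 + 0.4096 + 0.5929 + 0.0004 + 0.0100 = 1.6776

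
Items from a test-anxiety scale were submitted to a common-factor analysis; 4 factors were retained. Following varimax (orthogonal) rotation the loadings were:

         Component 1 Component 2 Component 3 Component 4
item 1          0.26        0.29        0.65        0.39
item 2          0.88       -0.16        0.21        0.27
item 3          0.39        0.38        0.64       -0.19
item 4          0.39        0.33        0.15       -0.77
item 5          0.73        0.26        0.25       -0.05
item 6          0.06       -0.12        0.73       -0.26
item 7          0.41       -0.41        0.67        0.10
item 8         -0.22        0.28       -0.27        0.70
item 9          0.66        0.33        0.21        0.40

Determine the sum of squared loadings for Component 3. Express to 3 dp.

2.060

SS loadings for Component 3 = 0.65² + 0.21² + 0.64² + 0.15² + 0.25² + 0.73² + 0.67² + (-0.27)² + 0.21² = 0.4225 + 0.0441 + 0.4096 + 0.0225 + 0.0625 + 0.5329 + 0.4489 + 0.0729 + 0.0441 = 2.0600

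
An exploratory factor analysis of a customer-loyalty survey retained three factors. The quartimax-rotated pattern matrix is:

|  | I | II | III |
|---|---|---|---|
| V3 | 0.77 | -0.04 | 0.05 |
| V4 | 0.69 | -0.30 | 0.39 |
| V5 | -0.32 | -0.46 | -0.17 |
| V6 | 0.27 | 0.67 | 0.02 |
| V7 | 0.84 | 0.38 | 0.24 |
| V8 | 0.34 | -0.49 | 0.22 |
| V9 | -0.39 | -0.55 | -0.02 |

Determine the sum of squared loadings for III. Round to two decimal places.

SS loadings for III = 0.05² + 0.39² + (-0.17)² + 0.02² + 0.24² + 0.22² + (-0.02)² = 0.0025 + 0.1521 + 0.0289 + 0.0004 + 0.0576 + 0.0484 + 0.0004 = 0.2903

0.29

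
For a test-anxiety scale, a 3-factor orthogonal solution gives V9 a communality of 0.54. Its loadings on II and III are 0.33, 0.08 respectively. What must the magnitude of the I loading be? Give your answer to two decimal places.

0.65

Under orthogonal rotation h² = Σλ², so λ_I² = h² − (0.1153) = 0.54 − 0.1153 = 0.4247.
|λ| = √0.4247 = 0.6517.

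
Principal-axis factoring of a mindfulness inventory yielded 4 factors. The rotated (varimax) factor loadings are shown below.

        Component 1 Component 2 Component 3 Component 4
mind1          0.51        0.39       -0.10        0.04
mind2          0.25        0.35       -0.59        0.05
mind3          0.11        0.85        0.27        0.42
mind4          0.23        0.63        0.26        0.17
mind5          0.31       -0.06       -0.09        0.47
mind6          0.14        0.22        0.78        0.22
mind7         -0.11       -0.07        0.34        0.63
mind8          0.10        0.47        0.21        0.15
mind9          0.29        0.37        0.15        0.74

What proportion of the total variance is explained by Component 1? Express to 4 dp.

0.0677

SS loadings for Component 1 = 0.51² + 0.25² + 0.11² + 0.23² + 0.31² + 0.14² + (-0.11)² + 0.10² + 0.29² = 0.6095
Proportion of variance = 0.6095 / 9 = 0.0677.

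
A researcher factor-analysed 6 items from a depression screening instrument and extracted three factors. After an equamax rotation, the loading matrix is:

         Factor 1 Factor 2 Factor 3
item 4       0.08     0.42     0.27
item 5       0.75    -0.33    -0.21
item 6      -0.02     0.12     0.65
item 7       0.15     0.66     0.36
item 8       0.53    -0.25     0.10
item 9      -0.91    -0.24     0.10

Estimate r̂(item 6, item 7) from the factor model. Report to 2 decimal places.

r̂ = Σ λ_i·λ_j across factors = (-0.02)(0.15) + (0.12)(0.66) + (0.65)(0.36)
  = -0.0030 +0.0792 +0.2340 = 0.3102

0.31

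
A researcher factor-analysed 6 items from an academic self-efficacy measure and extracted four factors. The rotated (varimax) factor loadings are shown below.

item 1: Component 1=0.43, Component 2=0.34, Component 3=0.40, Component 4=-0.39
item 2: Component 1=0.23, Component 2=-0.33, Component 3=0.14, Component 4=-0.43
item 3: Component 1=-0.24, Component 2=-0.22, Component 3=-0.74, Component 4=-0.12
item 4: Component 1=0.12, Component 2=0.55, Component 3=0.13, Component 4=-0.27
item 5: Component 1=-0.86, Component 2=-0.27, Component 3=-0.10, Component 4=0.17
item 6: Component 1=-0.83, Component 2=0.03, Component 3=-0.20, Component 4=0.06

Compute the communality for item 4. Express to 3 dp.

0.407

h² = 0.12² + 0.55² + 0.13² + (-0.27)² = 0.0144 + 0.3025 + 0.0169 + 0.0729 = 0.4067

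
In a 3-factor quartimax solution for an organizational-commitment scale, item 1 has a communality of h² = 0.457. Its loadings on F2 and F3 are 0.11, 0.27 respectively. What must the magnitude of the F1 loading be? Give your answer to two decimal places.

0.61

Under orthogonal rotation h² = Σλ², so λ_F1² = h² − (0.0850) = 0.457 − 0.0850 = 0.3720.
|λ| = √0.3720 = 0.6099.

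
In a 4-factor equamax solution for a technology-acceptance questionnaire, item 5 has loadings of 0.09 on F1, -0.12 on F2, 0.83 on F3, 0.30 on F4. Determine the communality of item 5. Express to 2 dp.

h² = 0.09² + (-0.12)² + 0.83² + 0.30² = 0.0081 + 0.0144 + 0.6889 + 0.0900 = 0.8014

0.80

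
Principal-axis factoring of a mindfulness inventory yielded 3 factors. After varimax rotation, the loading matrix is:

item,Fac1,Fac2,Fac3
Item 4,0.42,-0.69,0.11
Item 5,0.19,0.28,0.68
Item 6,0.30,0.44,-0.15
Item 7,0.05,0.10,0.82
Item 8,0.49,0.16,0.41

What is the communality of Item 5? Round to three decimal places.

0.577

h² = 0.19² + 0.28² + 0.68² = 0.0361 + 0.0784 + 0.4624 = 0.5769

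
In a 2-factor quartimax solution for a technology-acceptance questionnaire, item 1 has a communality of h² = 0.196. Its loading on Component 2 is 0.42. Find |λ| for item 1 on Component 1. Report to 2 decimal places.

Under orthogonal rotation h² = Σλ², so λ_Component 1² = h² − (0.1764) = 0.196 − 0.1764 = 0.0196.
|λ| = √0.0196 = 0.1400.

0.14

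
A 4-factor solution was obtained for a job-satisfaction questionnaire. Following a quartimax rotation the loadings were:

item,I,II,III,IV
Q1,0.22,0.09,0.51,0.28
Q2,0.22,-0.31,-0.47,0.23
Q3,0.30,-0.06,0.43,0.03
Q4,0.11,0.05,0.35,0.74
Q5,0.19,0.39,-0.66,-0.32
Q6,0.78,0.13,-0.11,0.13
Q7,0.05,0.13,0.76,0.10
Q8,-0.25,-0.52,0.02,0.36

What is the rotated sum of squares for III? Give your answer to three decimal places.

1.814

SS loadings for III = 0.51² + (-0.47)² + 0.43² + 0.35² + (-0.66)² + (-0.11)² + 0.76² + 0.02² = 0.2601 + 0.2209 + 0.1849 + 0.1225 + 0.4356 + 0.0121 + 0.5776 + 0.0004 = 1.8141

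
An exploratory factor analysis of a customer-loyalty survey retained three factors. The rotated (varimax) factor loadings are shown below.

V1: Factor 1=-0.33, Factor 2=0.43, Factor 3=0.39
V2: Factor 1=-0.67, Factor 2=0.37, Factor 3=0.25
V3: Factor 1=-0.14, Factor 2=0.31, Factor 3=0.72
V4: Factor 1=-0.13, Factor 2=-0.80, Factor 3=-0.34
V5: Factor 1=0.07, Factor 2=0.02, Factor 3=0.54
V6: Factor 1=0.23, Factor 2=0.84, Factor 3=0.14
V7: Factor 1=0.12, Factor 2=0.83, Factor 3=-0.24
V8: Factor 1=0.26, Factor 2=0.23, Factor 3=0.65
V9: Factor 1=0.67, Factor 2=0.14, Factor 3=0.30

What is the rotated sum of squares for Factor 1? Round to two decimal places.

1.18

SS loadings for Factor 1 = (-0.33)² + (-0.67)² + (-0.14)² + (-0.13)² + 0.07² + 0.23² + 0.12² + 0.26² + 0.67² = 0.1089 + 0.4489 + 0.0196 + 0.0169 + 0.0049 + 0.0529 + 0.0144 + 0.0676 + 0.4489 = 1.1830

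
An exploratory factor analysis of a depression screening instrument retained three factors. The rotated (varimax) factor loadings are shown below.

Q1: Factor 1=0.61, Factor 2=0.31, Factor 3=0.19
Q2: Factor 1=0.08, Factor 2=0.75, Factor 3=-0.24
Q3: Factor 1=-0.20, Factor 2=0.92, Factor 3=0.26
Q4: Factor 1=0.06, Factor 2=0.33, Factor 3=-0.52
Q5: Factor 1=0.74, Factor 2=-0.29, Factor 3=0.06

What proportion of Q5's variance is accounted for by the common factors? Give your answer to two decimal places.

0.64

h² = 0.74² + (-0.29)² + 0.06² = 0.5476 + 0.0841 + 0.0036 = 0.6353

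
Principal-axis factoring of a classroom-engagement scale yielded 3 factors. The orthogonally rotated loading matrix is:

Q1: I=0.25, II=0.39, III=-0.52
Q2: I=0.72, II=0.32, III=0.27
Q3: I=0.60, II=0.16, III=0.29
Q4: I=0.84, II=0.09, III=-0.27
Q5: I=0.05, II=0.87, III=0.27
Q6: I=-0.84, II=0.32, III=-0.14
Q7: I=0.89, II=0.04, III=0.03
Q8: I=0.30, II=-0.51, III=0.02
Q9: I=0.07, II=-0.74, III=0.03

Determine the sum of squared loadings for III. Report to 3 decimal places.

0.595

SS loadings for III = (-0.52)² + 0.27² + 0.29² + (-0.27)² + 0.27² + (-0.14)² + 0.03² + 0.02² + 0.03² = 0.2704 + 0.0729 + 0.0841 + 0.0729 + 0.0729 + 0.0196 + 0.0009 + 0.0004 + 0.0009 = 0.5950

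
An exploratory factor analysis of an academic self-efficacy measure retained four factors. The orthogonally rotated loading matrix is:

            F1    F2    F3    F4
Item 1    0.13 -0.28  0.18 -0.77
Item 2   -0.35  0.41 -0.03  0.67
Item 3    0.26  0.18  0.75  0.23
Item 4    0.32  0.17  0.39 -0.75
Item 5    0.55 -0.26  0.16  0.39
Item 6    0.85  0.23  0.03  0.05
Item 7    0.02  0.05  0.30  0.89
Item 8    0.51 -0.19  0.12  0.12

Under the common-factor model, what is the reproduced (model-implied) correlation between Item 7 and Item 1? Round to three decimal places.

r̂ = Σ λ_i·λ_j across factors = (0.02)(0.13) + (0.05)(-0.28) + (0.30)(0.18) + (0.89)(-0.77)
  = +0.0026 -0.0140 +0.0540 -0.6853 = -0.6427

-0.643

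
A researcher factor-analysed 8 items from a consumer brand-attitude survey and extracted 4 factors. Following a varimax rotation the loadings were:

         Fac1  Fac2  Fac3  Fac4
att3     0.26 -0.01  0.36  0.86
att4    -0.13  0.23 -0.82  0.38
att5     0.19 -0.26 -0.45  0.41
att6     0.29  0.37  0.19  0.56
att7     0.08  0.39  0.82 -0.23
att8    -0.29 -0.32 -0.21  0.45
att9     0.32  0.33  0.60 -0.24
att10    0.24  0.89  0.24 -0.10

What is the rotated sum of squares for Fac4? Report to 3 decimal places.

1.689

SS loadings for Fac4 = 0.86² + 0.38² + 0.41² + 0.56² + (-0.23)² + 0.45² + (-0.24)² + (-0.10)² = 0.7396 + 0.1444 + 0.1681 + 0.3136 + 0.0529 + 0.2025 + 0.0576 + 0.0100 = 1.6887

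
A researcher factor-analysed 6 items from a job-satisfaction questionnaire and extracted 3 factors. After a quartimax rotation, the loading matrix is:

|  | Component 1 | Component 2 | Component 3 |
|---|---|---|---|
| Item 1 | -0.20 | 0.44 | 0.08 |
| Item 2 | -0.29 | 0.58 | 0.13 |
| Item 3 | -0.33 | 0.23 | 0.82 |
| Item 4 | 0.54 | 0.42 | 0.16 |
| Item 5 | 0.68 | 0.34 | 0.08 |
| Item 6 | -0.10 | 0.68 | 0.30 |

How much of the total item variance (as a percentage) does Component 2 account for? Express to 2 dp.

22.29%

SS loadings for Component 2 = 0.44² + 0.58² + 0.23² + 0.42² + 0.34² + 0.68² = 1.3373
With 6 standardized items, total variance = 6. Proportion = 1.3373/6 = 0.2229 → 22.29%.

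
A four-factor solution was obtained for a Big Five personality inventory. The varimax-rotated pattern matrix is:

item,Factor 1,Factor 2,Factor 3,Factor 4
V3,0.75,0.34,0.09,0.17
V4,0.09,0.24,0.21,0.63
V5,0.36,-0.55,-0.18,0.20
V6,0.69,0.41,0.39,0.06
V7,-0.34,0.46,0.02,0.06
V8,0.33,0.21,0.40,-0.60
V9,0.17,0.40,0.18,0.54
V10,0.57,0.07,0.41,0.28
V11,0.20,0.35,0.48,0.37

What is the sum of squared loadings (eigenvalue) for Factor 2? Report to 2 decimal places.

SS loadings for Factor 2 = 0.34² + 0.24² + (-0.55)² + 0.41² + 0.46² + 0.21² + 0.40² + 0.07² + 0.35² = 0.1156 + 0.0576 + 0.3025 + 0.1681 + 0.2116 + 0.0441 + 0.1600 + 0.0049 + 0.1225 = 1.1869

1.19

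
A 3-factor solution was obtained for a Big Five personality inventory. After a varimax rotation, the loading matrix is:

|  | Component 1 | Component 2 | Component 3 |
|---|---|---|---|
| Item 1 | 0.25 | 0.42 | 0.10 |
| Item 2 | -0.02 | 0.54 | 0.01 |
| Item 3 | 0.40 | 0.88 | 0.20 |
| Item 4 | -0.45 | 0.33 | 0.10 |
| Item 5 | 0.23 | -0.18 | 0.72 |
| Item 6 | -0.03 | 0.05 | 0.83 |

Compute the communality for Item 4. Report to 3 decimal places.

h² = (-0.45)² + 0.33² + 0.10² = 0.2025 + 0.1089 + 0.0100 = 0.3214

0.321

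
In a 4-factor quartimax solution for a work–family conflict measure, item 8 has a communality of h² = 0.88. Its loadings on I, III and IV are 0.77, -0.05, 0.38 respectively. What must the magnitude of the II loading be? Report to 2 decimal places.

Under orthogonal rotation h² = Σλ², so λ_II² = h² − (0.7398) = 0.88 − 0.7398 = 0.1402.
|λ| = √0.1402 = 0.3744.

0.37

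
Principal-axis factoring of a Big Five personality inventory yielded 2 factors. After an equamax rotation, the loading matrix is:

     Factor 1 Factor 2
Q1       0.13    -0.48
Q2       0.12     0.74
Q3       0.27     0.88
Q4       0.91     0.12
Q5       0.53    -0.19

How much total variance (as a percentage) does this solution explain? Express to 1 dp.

SS loadings by factor: 1.2132, 1.6029; total = 2.8161.
Total variance with 5 standardized items is 5, so the solution explains 2.8161/5 = 0.5632 = 56.32%.

56.3%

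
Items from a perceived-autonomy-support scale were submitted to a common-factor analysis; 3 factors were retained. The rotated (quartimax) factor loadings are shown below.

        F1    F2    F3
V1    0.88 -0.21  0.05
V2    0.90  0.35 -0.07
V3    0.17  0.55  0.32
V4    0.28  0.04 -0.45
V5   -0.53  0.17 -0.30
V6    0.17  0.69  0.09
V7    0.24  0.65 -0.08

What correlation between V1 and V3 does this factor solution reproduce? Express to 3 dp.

r̂ = Σ λ_i·λ_j across factors = (0.88)(0.17) + (-0.21)(0.55) + (0.05)(0.32)
  = +0.1496 -0.1155 +0.0160 = 0.0501

0.050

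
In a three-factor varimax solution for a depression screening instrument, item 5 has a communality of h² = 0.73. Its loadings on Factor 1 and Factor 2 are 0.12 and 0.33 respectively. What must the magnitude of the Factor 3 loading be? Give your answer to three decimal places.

0.779

Under orthogonal rotation h² = Σλ², so λ_Factor 3² = h² − (0.1233) = 0.73 − 0.1233 = 0.6067.
|λ| = √0.6067 = 0.7789.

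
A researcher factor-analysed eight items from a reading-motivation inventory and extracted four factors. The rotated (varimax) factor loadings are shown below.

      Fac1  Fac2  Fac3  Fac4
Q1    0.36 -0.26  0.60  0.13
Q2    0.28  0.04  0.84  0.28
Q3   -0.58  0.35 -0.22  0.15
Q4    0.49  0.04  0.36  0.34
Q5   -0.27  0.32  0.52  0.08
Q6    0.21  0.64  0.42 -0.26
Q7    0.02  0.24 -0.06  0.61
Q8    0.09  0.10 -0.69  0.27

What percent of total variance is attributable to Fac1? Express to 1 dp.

11.4%

SS loadings for Fac1 = 0.36² + 0.28² + (-0.58)² + 0.49² + (-0.27)² + 0.21² + 0.02² + 0.09² = 0.9100
With 8 standardized items, total variance = 8. Proportion = 0.9100/8 = 0.1137 → 11.37%.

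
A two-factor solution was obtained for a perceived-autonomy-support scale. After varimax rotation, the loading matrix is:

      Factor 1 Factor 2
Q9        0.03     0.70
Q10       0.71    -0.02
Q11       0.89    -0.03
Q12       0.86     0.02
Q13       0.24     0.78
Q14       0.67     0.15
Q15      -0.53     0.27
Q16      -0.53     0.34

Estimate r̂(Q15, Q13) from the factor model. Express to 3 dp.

0.083

r̂ = Σ λ_i·λ_j across factors = (-0.53)(0.24) + (0.27)(0.78)
  = -0.1272 +0.2106 = 0.0834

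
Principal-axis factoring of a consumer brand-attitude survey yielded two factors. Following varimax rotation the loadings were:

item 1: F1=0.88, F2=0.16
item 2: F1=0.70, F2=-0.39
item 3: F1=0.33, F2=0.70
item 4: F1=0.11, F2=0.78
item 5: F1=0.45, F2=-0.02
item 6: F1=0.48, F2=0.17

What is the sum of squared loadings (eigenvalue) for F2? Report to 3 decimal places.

1.305

SS loadings for F2 = 0.16² + (-0.39)² + 0.70² + 0.78² + (-0.02)² + 0.17² = 0.0256 + 0.1521 + 0.4900 + 0.6084 + 0.0004 + 0.0289 = 1.3054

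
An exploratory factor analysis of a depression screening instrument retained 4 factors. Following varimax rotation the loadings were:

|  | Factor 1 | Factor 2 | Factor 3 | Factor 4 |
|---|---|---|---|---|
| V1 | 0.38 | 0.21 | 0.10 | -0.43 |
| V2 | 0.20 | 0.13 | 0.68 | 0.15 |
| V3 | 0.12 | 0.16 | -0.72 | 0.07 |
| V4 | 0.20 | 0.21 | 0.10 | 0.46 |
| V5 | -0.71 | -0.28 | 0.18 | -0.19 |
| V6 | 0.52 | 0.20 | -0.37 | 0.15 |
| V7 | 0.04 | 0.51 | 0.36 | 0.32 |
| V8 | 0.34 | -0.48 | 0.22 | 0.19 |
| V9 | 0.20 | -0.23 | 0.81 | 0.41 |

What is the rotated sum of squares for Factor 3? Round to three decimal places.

SS loadings for Factor 3 = 0.10² + 0.68² + (-0.72)² + 0.10² + 0.18² + (-0.37)² + 0.36² + 0.22² + 0.81² = 0.0100 + 0.4624 + 0.5184 + 0.0100 + 0.0324 + 0.1369 + 0.1296 + 0.0484 + 0.6561 = 2.0042

2.004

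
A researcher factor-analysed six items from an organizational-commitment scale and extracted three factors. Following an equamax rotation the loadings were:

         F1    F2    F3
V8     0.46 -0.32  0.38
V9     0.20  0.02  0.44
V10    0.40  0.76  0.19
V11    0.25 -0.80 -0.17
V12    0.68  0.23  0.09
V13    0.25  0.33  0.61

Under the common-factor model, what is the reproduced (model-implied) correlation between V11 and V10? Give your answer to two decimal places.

r̂ = Σ λ_i·λ_j across factors = (0.25)(0.40) + (-0.80)(0.76) + (-0.17)(0.19)
  = +0.1000 -0.6080 -0.0323 = -0.5403

-0.54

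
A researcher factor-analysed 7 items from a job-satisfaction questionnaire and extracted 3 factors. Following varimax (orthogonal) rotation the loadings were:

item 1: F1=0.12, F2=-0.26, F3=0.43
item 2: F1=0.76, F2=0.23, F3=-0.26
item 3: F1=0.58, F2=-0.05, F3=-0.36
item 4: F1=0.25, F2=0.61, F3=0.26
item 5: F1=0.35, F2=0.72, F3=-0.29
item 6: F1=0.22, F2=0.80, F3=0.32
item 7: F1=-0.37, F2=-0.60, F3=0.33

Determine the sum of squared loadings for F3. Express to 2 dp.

SS loadings for F3 = 0.43² + (-0.26)² + (-0.36)² + 0.26² + (-0.29)² + 0.32² + 0.33² = 0.1849 + 0.0676 + 0.1296 + 0.0676 + 0.0841 + 0.1024 + 0.1089 = 0.7451

0.75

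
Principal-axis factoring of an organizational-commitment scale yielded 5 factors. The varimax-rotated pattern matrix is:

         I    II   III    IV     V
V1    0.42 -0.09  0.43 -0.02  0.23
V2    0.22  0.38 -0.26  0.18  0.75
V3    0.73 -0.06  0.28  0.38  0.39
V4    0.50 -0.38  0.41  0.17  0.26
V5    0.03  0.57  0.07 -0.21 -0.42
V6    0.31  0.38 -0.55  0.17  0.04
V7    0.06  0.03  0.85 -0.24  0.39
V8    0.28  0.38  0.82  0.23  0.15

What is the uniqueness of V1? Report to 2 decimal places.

0.58

h² = 0.42² + (-0.09)² + 0.43² + (-0.02)² + 0.23² = 0.1764 + 0.0081 + 0.1849 + 0.0004 + 0.0529 = 0.4227
Uniqueness u² = 1 − h² = 1 − 0.4227 = 0.5773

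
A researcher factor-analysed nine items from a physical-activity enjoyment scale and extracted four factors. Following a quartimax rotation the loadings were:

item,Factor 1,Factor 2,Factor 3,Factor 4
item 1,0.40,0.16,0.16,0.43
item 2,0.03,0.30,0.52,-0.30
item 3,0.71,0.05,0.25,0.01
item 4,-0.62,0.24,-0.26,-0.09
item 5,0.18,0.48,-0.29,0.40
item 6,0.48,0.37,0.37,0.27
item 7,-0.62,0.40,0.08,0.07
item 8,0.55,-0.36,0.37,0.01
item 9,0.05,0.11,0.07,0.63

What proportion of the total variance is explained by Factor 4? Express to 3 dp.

0.102

SS loadings for Factor 4 = 0.43² + (-0.30)² + 0.01² + (-0.09)² + 0.40² + 0.27² + 0.07² + 0.01² + 0.63² = 0.9179
Proportion of variance = 0.9179 / 9 = 0.1020.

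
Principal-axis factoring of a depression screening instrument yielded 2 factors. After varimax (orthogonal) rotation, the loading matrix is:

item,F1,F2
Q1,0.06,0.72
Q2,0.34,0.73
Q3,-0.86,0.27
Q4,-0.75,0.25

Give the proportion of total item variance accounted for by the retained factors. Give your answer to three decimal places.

0.652

Communalities: 0.5220, 0.6485, 0.8125, 0.6250; Σh² = 2.6080.
Total variance with 4 standardized items is 4, so the solution explains 2.6080/4 = 0.6520.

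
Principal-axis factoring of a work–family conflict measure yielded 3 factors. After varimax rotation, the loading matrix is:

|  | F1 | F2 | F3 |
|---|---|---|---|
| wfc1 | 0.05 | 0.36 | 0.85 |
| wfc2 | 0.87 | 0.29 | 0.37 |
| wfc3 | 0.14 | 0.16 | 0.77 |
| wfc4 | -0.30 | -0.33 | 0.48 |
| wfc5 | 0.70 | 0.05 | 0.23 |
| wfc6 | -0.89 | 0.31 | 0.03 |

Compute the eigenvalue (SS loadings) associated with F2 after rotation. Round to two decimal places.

0.45

SS loadings for F2 = 0.36² + 0.29² + 0.16² + (-0.33)² + 0.05² + 0.31² = 0.1296 + 0.0841 + 0.0256 + 0.1089 + 0.0025 + 0.0961 = 0.4468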